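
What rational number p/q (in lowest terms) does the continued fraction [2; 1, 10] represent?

32/11

a_0 = 2: 2/1
a_1 = 1: 3/1
a_2 = 10: 32/11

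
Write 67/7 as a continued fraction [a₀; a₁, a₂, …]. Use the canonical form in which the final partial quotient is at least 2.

⌊67/7⌋ = 9, remainder 4
⌊7/4⌋ = 1, remainder 3
⌊4/3⌋ = 1, remainder 1
⌊3/1⌋ = 3, remainder 0

[9; 1, 1, 3]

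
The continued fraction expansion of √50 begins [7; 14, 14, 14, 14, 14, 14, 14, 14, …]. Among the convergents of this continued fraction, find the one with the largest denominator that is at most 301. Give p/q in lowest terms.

1393/197

a_0 = 7: 7/1  (≤ bound)
a_1 = 14: 99/14  (≤ bound)
a_2 = 14: 1393/197  (≤ bound)
a_3 = 14: 19601/2772  (> 301, stop)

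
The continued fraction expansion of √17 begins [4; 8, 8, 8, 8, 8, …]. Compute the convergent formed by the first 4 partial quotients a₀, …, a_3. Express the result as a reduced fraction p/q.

2177/528

Start with 8.
8 + 1/(8/1) = 8 + 1/8 = 65/8
8 + 1/(65/8) = 8 + 8/65 = 528/65
4 + 1/(528/65) = 4 + 65/528 = 2177/528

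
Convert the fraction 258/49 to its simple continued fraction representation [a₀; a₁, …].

258 ÷ 49 → quotient 5, remainder 13
49 ÷ 13 → quotient 3, remainder 10
13 ÷ 10 → quotient 1, remainder 3
10 ÷ 3 → quotient 3, remainder 1
3 ÷ 1 → quotient 3, remainder 0

[5; 3, 1, 3, 3]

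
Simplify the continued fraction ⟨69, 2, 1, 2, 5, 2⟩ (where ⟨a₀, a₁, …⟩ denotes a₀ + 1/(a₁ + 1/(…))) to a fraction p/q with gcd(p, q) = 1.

6521/94

Collapse the nested fraction from the inside out:
Start with 2.
5 + 1/(2/1) = 5 + 1/2 = 11/2
2 + 1/(11/2) = 2 + 2/11 = 24/11
1 + 1/(24/11) = 1 + 11/24 = 35/24
2 + 1/(35/24) = 2 + 24/35 = 94/35
69 + 1/(94/35) = 69 + 35/94 = 6521/94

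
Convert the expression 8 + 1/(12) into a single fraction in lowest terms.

97/12

a_0 = 8: 8/1
a_1 = 12: 97/12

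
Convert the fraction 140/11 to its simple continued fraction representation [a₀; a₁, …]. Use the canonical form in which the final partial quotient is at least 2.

[12; 1, 2, 1, 2]

140 ÷ 11 → quotient 12, remainder 8
11 ÷ 8 → quotient 1, remainder 3
8 ÷ 3 → quotient 2, remainder 2
3 ÷ 2 → quotient 1, remainder 1
2 ÷ 1 → quotient 2, remainder 0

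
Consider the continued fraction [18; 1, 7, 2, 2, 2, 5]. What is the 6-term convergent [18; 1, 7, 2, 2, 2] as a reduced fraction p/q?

1907/101

Compute successive convergents:
a_0 = 18: 18/1
a_1 = 1: 19/1
a_2 = 7: 151/8
a_3 = 2: 321/17
a_4 = 2: 793/42
a_5 = 2: 1907/101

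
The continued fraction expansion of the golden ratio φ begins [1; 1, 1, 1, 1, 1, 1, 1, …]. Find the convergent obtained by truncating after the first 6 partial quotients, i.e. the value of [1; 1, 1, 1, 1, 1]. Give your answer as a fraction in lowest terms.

13/8

a_0 = 1: 1/1
a_1 = 1: 2/1
a_2 = 1: 3/2
a_3 = 1: 5/3
a_4 = 1: 8/5
a_5 = 1: 13/8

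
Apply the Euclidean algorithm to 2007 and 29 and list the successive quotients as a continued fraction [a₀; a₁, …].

2007 ÷ 29 → quotient 69, remainder 6
29 ÷ 6 → quotient 4, remainder 5
6 ÷ 5 → quotient 1, remainder 1
5 ÷ 1 → quotient 5, remainder 0

[69; 4, 1, 5]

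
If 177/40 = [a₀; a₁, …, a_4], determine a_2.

177 = 4·40 + 17, so a_0 = 4
40 = 2·17 + 6, so a_1 = 2
17 = 2·6 + 5, so a_2 = 2

2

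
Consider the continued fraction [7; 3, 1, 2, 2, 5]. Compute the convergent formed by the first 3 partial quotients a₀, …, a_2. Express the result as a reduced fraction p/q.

29/4

Start with 1.
3 + 1/(1/1) = 3 + 1/1 = 4/1
7 + 1/(4/1) = 7 + 1/4 = 29/4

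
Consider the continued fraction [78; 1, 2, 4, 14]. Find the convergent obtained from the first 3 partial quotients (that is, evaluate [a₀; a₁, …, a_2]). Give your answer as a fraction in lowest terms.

Build up convergents one term at a time:
a_0 = 78: 78/1
a_1 = 1: 79/1
a_2 = 2: 236/3

236/3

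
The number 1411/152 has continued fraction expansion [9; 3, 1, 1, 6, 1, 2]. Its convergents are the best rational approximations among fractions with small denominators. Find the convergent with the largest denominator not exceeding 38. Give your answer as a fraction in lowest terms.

65/7

a_0 = 9: 9/1  (≤ bound)
a_1 = 3: 28/3  (≤ bound)
a_2 = 1: 37/4  (≤ bound)
a_3 = 1: 65/7  (≤ bound)
a_4 = 6: 427/46  (> 38, stop)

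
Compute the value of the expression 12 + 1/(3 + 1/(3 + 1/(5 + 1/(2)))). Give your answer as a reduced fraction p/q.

Start with 2.
5 + 1/(2/1) = 5 + 1/2 = 11/2
3 + 1/(11/2) = 3 + 2/11 = 35/11
3 + 1/(35/11) = 3 + 11/35 = 116/35
12 + 1/(116/35) = 12 + 35/116 = 1427/116

1427/116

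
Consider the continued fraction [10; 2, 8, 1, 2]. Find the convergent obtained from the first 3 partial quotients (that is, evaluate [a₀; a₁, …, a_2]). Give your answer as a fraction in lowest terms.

178/17

Start with 8.
2 + 1/(8/1) = 2 + 1/8 = 17/8
10 + 1/(17/8) = 10 + 8/17 = 178/17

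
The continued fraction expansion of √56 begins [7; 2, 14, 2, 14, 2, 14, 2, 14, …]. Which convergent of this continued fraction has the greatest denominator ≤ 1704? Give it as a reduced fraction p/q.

a_0 = 7: 7/1  (≤ bound)
a_1 = 2: 15/2  (≤ bound)
a_2 = 14: 217/29  (≤ bound)
a_3 = 2: 449/60  (≤ bound)
a_4 = 14: 6503/869  (≤ bound)
a_5 = 2: 13455/1798  (> 1704, stop)

6503/869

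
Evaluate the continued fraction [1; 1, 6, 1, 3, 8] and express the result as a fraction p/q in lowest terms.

Compute successive convergents:
a_0 = 1: 1/1
a_1 = 1: 2/1
a_2 = 6: 13/7
a_3 = 1: 15/8
a_4 = 3: 58/31
a_5 = 8: 479/256

479/256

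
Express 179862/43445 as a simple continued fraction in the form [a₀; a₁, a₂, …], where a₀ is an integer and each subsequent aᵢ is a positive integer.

179862 = 4·43445 + 6082, so a_0 = 4
43445 = 7·6082 + 871, so a_1 = 7
6082 = 6·871 + 856, so a_2 = 6
871 = 1·856 + 15, so a_3 = 1
856 = 57·15 + 1, so a_4 = 57
15 = 15·1 + 0, so a_5 = 15

[4; 7, 6, 1, 57, 15]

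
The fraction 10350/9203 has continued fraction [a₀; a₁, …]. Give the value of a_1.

8

Repeatedly divide and take the remainder:
10350 ÷ 9203 → quotient 1, remainder 1147
9203 ÷ 1147 → quotient 8, remainder 27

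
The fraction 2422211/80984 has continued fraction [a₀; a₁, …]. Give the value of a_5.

Apply division with remainder until the remainder is 0:
2422211 ÷ 80984 → quotient 29, remainder 73675
80984 ÷ 73675 → quotient 1, remainder 7309
73675 ÷ 7309 → quotient 10, remainder 585
7309 ÷ 585 → quotient 12, remainder 289
585 ÷ 289 → quotient 2, remainder 7
289 ÷ 7 → quotient 41, remainder 2

41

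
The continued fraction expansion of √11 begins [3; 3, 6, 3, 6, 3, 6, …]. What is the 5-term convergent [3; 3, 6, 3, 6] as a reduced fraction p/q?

a_0 = 3: 3/1
a_1 = 3: 10/3
a_2 = 6: 63/19
a_3 = 3: 199/60
a_4 = 6: 1257/379

1257/379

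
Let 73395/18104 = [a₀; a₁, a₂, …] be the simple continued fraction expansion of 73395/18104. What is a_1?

Apply division with remainder until the remainder is 0:
73395 = 4·18104 + 979, so a_0 = 4
18104 = 18·979 + 482, so a_1 = 18

18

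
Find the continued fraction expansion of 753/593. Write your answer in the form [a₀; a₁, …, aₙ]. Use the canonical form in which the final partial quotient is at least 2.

[1; 3, 1, 2, 2, 2, 9]

753 ÷ 593 → quotient 1, remainder 160
593 ÷ 160 → quotient 3, remainder 113
160 ÷ 113 → quotient 1, remainder 47
113 ÷ 47 → quotient 2, remainder 19
47 ÷ 19 → quotient 2, remainder 9
19 ÷ 9 → quotient 2, remainder 1
9 ÷ 1 → quotient 9, remainder 0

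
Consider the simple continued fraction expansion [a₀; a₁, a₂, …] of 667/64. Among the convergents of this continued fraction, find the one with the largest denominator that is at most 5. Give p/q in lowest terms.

52/5

a_0 = 10: 10/1  (≤ bound)
a_1 = 2: 21/2  (≤ bound)
a_2 = 2: 52/5  (≤ bound)
a_3 = 1: 73/7  (> 5, stop)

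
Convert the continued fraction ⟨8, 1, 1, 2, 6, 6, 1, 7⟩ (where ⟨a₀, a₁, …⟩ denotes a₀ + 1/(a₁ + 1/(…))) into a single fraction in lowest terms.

Start with 7.
1 + 1/(7/1) = 1 + 1/7 = 8/7
6 + 1/(8/7) = 6 + 7/8 = 55/8
6 + 1/(55/8) = 6 + 8/55 = 338/55
2 + 1/(338/55) = 2 + 55/338 = 731/338
1 + 1/(731/338) = 1 + 338/731 = 1069/731
1 + 1/(1069/731) = 1 + 731/1069 = 1800/1069
8 + 1/(1800/1069) = 8 + 1069/1800 = 15469/1800

15469/1800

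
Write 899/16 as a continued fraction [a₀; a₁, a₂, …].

⌊899/16⌋ = 56, remainder 3
⌊16/3⌋ = 5, remainder 1
⌊3/1⌋ = 3, remainder 0

[56; 5, 3]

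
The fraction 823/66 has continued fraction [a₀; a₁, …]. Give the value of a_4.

3

Run the Euclidean algorithm, recording each quotient:
823 = 12·66 + 31, so a_0 = 12
66 = 2·31 + 4, so a_1 = 2
31 = 7·4 + 3, so a_2 = 7
4 = 1·3 + 1, so a_3 = 1
3 = 3·1 + 0, so a_4 = 3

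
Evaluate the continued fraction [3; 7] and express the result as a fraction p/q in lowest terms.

a_0 = 3: 3/1
a_1 = 7: 22/7

22/7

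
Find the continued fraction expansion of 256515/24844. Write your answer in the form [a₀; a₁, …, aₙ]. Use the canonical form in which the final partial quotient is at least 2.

[10; 3, 13, 22, 9, 3]

Apply division with remainder until the remainder is 0:
256515 = 10·24844 + 8075, so a_0 = 10
24844 = 3·8075 + 619, so a_1 = 3
8075 = 13·619 + 28, so a_2 = 13
619 = 22·28 + 3, so a_3 = 22
28 = 9·3 + 1, so a_4 = 9
3 = 3·1 + 0, so a_5 = 3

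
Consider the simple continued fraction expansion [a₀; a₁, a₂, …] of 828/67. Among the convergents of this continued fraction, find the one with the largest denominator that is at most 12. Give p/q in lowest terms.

a_0 = 12: 12/1  (≤ bound)
a_1 = 2: 25/2  (≤ bound)
a_2 = 1: 37/3  (≤ bound)
a_3 = 3: 136/11  (≤ bound)
a_4 = 1: 173/14  (> 12, stop)

136/11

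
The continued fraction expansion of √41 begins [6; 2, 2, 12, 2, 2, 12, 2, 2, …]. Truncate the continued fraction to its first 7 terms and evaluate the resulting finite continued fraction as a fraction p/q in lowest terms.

25414/3969

Start with 12.
2 + 1/(12/1) = 2 + 1/12 = 25/12
2 + 1/(25/12) = 2 + 12/25 = 62/25
12 + 1/(62/25) = 12 + 25/62 = 769/62
2 + 1/(769/62) = 2 + 62/769 = 1600/769
2 + 1/(1600/769) = 2 + 769/1600 = 3969/1600
6 + 1/(3969/1600) = 6 + 1600/3969 = 25414/3969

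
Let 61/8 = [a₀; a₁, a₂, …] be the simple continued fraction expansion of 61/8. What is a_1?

61 = 7·8 + 5, so a_0 = 7
8 = 1·5 + 3, so a_1 = 1

1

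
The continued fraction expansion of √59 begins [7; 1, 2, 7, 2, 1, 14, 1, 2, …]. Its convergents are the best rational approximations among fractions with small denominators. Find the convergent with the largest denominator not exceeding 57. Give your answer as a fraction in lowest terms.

361/47

a_0 = 7: 7/1  (≤ bound)
a_1 = 1: 8/1  (≤ bound)
a_2 = 2: 23/3  (≤ bound)
a_3 = 7: 169/22  (≤ bound)
a_4 = 2: 361/47  (≤ bound)
a_5 = 1: 530/69  (> 57, stop)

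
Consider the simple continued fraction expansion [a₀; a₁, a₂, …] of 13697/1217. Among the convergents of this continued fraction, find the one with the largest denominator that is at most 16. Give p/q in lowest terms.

a_0 = 11: 11/1  (≤ bound)
a_1 = 3: 34/3  (≤ bound)
a_2 = 1: 45/4  (≤ bound)
a_3 = 12: 574/51  (> 16, stop)

45/4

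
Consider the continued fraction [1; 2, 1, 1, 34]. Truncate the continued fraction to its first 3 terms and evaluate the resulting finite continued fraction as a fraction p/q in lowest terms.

4/3

Starting at the tail and folding back:
Start with 1.
2 + 1/(1/1) = 2 + 1/1 = 3/1
1 + 1/(3/1) = 1 + 1/3 = 4/3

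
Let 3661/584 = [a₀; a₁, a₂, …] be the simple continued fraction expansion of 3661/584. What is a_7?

⌊3661/584⌋ = 6, remainder 157
⌊584/157⌋ = 3, remainder 113
⌊157/113⌋ = 1, remainder 44
⌊113/44⌋ = 2, remainder 25
⌊44/25⌋ = 1, remainder 19
⌊25/19⌋ = 1, remainder 6
⌊19/6⌋ = 3, remainder 1
⌊6/1⌋ = 6, remainder 0

6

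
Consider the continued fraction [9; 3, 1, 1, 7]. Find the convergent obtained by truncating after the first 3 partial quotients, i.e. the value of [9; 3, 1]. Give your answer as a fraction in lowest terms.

37/4

Work from the innermost term outward:
Start with 1.
3 + 1/(1/1) = 3 + 1/1 = 4/1
9 + 1/(4/1) = 9 + 1/4 = 37/4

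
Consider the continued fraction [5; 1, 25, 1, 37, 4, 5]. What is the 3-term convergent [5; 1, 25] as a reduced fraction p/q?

155/26

a_0 = 5: 5/1
a_1 = 1: 6/1
a_2 = 25: 155/26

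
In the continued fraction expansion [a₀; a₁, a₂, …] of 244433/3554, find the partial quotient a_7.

⌊244433/3554⌋ = 68, remainder 2761
⌊3554/2761⌋ = 1, remainder 793
⌊2761/793⌋ = 3, remainder 382
⌊793/382⌋ = 2, remainder 29
⌊382/29⌋ = 13, remainder 5
⌊29/5⌋ = 5, remainder 4
⌊5/4⌋ = 1, remainder 1
⌊4/1⌋ = 4, remainder 0

4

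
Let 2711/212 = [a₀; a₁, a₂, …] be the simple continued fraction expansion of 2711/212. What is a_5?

2

2711 ÷ 212 → quotient 12, remainder 167
212 ÷ 167 → quotient 1, remainder 45
167 ÷ 45 → quotient 3, remainder 32
45 ÷ 32 → quotient 1, remainder 13
32 ÷ 13 → quotient 2, remainder 6
13 ÷ 6 → quotient 2, remainder 1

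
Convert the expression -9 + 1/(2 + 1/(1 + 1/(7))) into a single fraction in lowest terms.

-199/23

a_0 = -9: -9/1
a_1 = 2: -17/2
a_2 = 1: -26/3
a_3 = 7: -199/23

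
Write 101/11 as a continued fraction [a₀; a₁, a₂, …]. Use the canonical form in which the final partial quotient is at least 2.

[9; 5, 2]

Run the Euclidean algorithm, recording each quotient:
⌊101/11⌋ = 9, remainder 2
⌊11/2⌋ = 5, remainder 1
⌊2/1⌋ = 2, remainder 0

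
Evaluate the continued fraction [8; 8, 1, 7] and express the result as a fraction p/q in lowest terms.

576/71

Use the convergent recurrence hₖ = aₖ·hₖ₋₁ + hₖ₋₂ (and likewise for the denominators kₖ):
a_0 = 8: 8/1
a_1 = 8: 65/8
a_2 = 1: 73/9
a_3 = 7: 576/71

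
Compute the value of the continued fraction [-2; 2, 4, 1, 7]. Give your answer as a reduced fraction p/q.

-133/86

Start with 7.
1 + 1/(7/1) = 1 + 1/7 = 8/7
4 + 1/(8/7) = 4 + 7/8 = 39/8
2 + 1/(39/8) = 2 + 8/39 = 86/39
-2 + 1/(86/39) = -2 + 39/86 = -133/86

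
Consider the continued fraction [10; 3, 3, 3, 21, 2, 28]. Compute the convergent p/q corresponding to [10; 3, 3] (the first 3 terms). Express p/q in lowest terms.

a_0 = 10: 10/1
a_1 = 3: 31/3
a_2 = 3: 103/10

103/10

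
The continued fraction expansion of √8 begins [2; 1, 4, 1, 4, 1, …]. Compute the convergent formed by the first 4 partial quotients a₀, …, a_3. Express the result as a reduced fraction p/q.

17/6

a_0 = 2: 2/1
a_1 = 1: 3/1
a_2 = 4: 14/5
a_3 = 1: 17/6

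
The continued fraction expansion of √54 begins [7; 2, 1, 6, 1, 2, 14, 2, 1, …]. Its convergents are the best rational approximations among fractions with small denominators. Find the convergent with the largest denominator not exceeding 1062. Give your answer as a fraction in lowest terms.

6959/947

a_0 = 7: 7/1  (≤ bound)
a_1 = 2: 15/2  (≤ bound)
a_2 = 1: 22/3  (≤ bound)
a_3 = 6: 147/20  (≤ bound)
a_4 = 1: 169/23  (≤ bound)
a_5 = 2: 485/66  (≤ bound)
a_6 = 14: 6959/947  (≤ bound)
a_7 = 2: 14403/1960  (> 1062, stop)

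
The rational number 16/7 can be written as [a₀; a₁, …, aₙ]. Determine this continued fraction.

16 = 2·7 + 2, so a_0 = 2
7 = 3·2 + 1, so a_1 = 3
2 = 2·1 + 0, so a_2 = 2

[2; 3, 2]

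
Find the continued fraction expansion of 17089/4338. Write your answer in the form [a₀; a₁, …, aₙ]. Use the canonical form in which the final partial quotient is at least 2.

[3; 1, 15, 2, 43, 3]

Repeatedly divide and take the remainder:
⌊17089/4338⌋ = 3, remainder 4075
⌊4338/4075⌋ = 1, remainder 263
⌊4075/263⌋ = 15, remainder 130
⌊263/130⌋ = 2, remainder 3
⌊130/3⌋ = 43, remainder 1
⌊3/1⌋ = 3, remainder 0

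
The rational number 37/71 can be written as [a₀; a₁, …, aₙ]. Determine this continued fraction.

Repeatedly divide and take the remainder:
37 = 0·71 + 37, so a_0 = 0
71 = 1·37 + 34, so a_1 = 1
37 = 1·34 + 3, so a_2 = 1
34 = 11·3 + 1, so a_3 = 11
3 = 3·1 + 0, so a_4 = 3

[0; 1, 1, 11, 3]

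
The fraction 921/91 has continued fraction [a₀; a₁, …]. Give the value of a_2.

3

Run the Euclidean algorithm, recording each quotient:
921 ÷ 91 → quotient 10, remainder 11
91 ÷ 11 → quotient 8, remainder 3
11 ÷ 3 → quotient 3, remainder 2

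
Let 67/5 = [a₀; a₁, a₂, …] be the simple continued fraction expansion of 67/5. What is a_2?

⌊67/5⌋ = 13, remainder 2
⌊5/2⌋ = 2, remainder 1
⌊2/1⌋ = 2, remainder 0

2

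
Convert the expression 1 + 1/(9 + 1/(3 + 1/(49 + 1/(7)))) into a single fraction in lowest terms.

10734/9695

Starting at the tail and folding back:
Start with 7.
49 + 1/(7/1) = 49 + 1/7 = 344/7
3 + 1/(344/7) = 3 + 7/344 = 1039/344
9 + 1/(1039/344) = 9 + 344/1039 = 9695/1039
1 + 1/(9695/1039) = 1 + 1039/9695 = 10734/9695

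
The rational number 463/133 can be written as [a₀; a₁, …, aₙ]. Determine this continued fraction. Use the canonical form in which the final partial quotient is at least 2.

[3; 2, 12, 1, 4]

463 = 3·133 + 64, so a_0 = 3
133 = 2·64 + 5, so a_1 = 2
64 = 12·5 + 4, so a_2 = 12
5 = 1·4 + 1, so a_3 = 1
4 = 4·1 + 0, so a_4 = 4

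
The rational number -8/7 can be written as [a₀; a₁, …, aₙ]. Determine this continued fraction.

[-2; 1, 6]

Run the Euclidean algorithm, recording each quotient:
-8 ÷ 7 → quotient -2, remainder 6
7 ÷ 6 → quotient 1, remainder 1
6 ÷ 1 → quotient 6, remainder 0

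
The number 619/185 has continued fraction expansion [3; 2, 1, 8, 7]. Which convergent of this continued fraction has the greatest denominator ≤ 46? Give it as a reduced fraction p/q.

87/26

List convergents until the denominator exceeds the bound:
a_0 = 3: 3/1  (≤ bound)
a_1 = 2: 7/2  (≤ bound)
a_2 = 1: 10/3  (≤ bound)
a_3 = 8: 87/26  (≤ bound)
a_4 = 7: 619/185  (> 46, stop)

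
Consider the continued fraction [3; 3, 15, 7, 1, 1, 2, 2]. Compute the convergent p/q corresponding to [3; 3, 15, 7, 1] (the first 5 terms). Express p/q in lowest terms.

1234/371

Start with 1.
7 + 1/(1/1) = 7 + 1/1 = 8/1
15 + 1/(8/1) = 15 + 1/8 = 121/8
3 + 1/(121/8) = 3 + 8/121 = 371/121
3 + 1/(371/121) = 3 + 121/371 = 1234/371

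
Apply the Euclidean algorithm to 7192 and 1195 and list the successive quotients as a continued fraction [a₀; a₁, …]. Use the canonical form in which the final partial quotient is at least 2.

[6; 54, 3, 7]

Run the Euclidean algorithm, recording each quotient:
⌊7192/1195⌋ = 6, remainder 22
⌊1195/22⌋ = 54, remainder 7
⌊22/7⌋ = 3, remainder 1
⌊7/1⌋ = 7, remainder 0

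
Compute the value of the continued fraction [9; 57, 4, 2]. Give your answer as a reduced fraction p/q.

Starting at the tail and folding back:
Start with 2.
4 + 1/(2/1) = 4 + 1/2 = 9/2
57 + 1/(9/2) = 57 + 2/9 = 515/9
9 + 1/(515/9) = 9 + 9/515 = 4644/515

4644/515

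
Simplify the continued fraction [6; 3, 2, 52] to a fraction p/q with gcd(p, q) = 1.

2307/367

Build up convergents one term at a time:
a_0 = 6: 6/1
a_1 = 3: 19/3
a_2 = 2: 44/7
a_3 = 52: 2307/367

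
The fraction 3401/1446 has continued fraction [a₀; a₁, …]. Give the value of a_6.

3401 = 2·1446 + 509, so a_0 = 2
1446 = 2·509 + 428, so a_1 = 2
509 = 1·428 + 81, so a_2 = 1
428 = 5·81 + 23, so a_3 = 5
81 = 3·23 + 12, so a_4 = 3
23 = 1·12 + 11, so a_5 = 1
12 = 1·11 + 1, so a_6 = 1

1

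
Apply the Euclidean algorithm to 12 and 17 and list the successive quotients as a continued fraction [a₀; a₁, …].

Run the Euclidean algorithm, recording each quotient:
12 = 0·17 + 12, so a_0 = 0
17 = 1·12 + 5, so a_1 = 1
12 = 2·5 + 2, so a_2 = 2
5 = 2·2 + 1, so a_3 = 2
2 = 2·1 + 0, so a_4 = 2

[0; 1, 2, 2, 2]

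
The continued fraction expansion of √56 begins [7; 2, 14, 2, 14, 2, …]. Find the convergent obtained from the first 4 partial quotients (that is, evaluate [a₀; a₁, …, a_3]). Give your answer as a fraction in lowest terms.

Build up convergents one term at a time:
a_0 = 7: 7/1
a_1 = 2: 15/2
a_2 = 14: 217/29
a_3 = 2: 449/60

449/60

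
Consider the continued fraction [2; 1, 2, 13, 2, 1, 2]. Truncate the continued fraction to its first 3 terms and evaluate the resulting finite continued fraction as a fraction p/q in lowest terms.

a_0 = 2: 2/1
a_1 = 1: 3/1
a_2 = 2: 8/3

8/3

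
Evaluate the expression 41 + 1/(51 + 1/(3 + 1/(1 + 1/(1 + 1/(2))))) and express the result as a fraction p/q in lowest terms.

37861/923

a_0 = 41: 41/1
a_1 = 51: 2092/51
a_2 = 3: 6317/154
a_3 = 1: 8409/205
a_4 = 1: 14726/359
a_5 = 2: 37861/923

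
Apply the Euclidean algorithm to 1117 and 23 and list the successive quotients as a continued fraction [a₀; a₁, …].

[48; 1, 1, 3, 3]

Run the Euclidean algorithm, recording each quotient:
1117 = 48·23 + 13, so a_0 = 48
23 = 1·13 + 10, so a_1 = 1
13 = 1·10 + 3, so a_2 = 1
10 = 3·3 + 1, so a_3 = 3
3 = 3·1 + 0, so a_4 = 3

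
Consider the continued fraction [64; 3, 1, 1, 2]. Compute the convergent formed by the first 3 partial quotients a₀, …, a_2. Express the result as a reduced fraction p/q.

Collapse the nested fraction from the inside out:
Start with 1.
3 + 1/(1/1) = 3 + 1/1 = 4/1
64 + 1/(4/1) = 64 + 1/4 = 257/4

257/4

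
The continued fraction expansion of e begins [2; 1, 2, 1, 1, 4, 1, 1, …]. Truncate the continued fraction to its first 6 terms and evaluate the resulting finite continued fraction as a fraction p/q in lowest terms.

a_0 = 2: 2/1
a_1 = 1: 3/1
a_2 = 2: 8/3
a_3 = 1: 11/4
a_4 = 1: 19/7
a_5 = 4: 87/32

87/32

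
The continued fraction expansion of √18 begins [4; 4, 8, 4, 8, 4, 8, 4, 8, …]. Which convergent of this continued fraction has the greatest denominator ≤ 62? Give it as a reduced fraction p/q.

a_0 = 4: 4/1  (≤ bound)
a_1 = 4: 17/4  (≤ bound)
a_2 = 8: 140/33  (≤ bound)
a_3 = 4: 577/136  (> 62, stop)

140/33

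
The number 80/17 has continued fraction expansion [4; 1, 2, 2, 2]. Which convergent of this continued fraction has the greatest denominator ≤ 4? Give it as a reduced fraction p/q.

14/3

List convergents until the denominator exceeds the bound:
a_0 = 4: 4/1  (≤ bound)
a_1 = 1: 5/1  (≤ bound)
a_2 = 2: 14/3  (≤ bound)
a_3 = 2: 33/7  (> 4, stop)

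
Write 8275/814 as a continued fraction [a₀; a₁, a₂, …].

Apply division with remainder until the remainder is 0:
8275 ÷ 814 → quotient 10, remainder 135
814 ÷ 135 → quotient 6, remainder 4
135 ÷ 4 → quotient 33, remainder 3
4 ÷ 3 → quotient 1, remainder 1
3 ÷ 1 → quotient 3, remainder 0

[10; 6, 33, 1, 3]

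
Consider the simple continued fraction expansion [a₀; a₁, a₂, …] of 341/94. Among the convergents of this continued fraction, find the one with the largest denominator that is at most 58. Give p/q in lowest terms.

a_0 = 3: 3/1  (≤ bound)
a_1 = 1: 4/1  (≤ bound)
a_2 = 1: 7/2  (≤ bound)
a_3 = 1: 11/3  (≤ bound)
a_4 = 2: 29/8  (≤ bound)
a_5 = 5: 156/43  (≤ bound)
a_6 = 2: 341/94  (> 58, stop)

156/43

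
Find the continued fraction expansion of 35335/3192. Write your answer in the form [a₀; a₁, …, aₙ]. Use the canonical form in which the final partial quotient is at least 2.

[11; 14, 3, 5, 2, 1, 1, 2]

Repeatedly divide and take the remainder:
35335 = 11·3192 + 223, so a_0 = 11
3192 = 14·223 + 70, so a_1 = 14
223 = 3·70 + 13, so a_2 = 3
70 = 5·13 + 5, so a_3 = 5
13 = 2·5 + 3, so a_4 = 2
5 = 1·3 + 2, so a_5 = 1
3 = 1·2 + 1, so a_6 = 1
2 = 2·1 + 0, so a_7 = 2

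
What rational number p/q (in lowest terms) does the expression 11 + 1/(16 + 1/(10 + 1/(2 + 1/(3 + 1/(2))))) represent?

29735/2688

Start with 2.
3 + 1/(2/1) = 3 + 1/2 = 7/2
2 + 1/(7/2) = 2 + 2/7 = 16/7
10 + 1/(16/7) = 10 + 7/16 = 167/16
16 + 1/(167/16) = 16 + 16/167 = 2688/167
11 + 1/(2688/167) = 11 + 167/2688 = 29735/2688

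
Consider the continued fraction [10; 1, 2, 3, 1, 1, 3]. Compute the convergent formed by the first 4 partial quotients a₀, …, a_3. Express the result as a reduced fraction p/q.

107/10

Use the convergent recurrence hₖ = aₖ·hₖ₋₁ + hₖ₋₂ (and likewise for the denominators kₖ):
a_0 = 10: 10/1
a_1 = 1: 11/1
a_2 = 2: 32/3
a_3 = 3: 107/10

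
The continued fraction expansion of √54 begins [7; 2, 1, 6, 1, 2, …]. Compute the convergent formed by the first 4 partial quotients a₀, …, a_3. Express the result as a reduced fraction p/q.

Starting at the tail and folding back:
Start with 6.
1 + 1/(6/1) = 1 + 1/6 = 7/6
2 + 1/(7/6) = 2 + 6/7 = 20/7
7 + 1/(20/7) = 7 + 7/20 = 147/20

147/20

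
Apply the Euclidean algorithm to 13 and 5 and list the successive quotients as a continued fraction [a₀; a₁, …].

[2; 1, 1, 2]

⌊13/5⌋ = 2, remainder 3
⌊5/3⌋ = 1, remainder 2
⌊3/2⌋ = 1, remainder 1
⌊2/1⌋ = 2, remainder 0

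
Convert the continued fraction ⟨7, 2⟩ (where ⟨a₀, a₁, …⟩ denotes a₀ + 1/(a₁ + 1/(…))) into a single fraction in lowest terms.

a_0 = 7: 7/1
a_1 = 2: 15/2

15/2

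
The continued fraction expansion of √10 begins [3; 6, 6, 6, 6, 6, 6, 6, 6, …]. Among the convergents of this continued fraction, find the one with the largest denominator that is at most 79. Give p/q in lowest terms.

a_0 = 3: 3/1  (≤ bound)
a_1 = 6: 19/6  (≤ bound)
a_2 = 6: 117/37  (≤ bound)
a_3 = 6: 721/228  (> 79, stop)

117/37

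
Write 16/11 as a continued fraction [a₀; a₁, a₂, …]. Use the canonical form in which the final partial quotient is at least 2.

[1; 2, 5]

Run the Euclidean algorithm, recording each quotient:
16 ÷ 11 → quotient 1, remainder 5
11 ÷ 5 → quotient 2, remainder 1
5 ÷ 1 → quotient 5, remainder 0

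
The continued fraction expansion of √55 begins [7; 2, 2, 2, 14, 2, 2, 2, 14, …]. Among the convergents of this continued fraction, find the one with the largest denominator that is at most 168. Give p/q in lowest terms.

a_0 = 7: 7/1  (≤ bound)
a_1 = 2: 15/2  (≤ bound)
a_2 = 2: 37/5  (≤ bound)
a_3 = 2: 89/12  (≤ bound)
a_4 = 14: 1283/173  (> 168, stop)

89/12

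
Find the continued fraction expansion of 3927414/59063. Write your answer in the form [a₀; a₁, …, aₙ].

3927414 ÷ 59063 → quotient 66, remainder 29256
59063 ÷ 29256 → quotient 2, remainder 551
29256 ÷ 551 → quotient 53, remainder 53
551 ÷ 53 → quotient 10, remainder 21
53 ÷ 21 → quotient 2, remainder 11
21 ÷ 11 → quotient 1, remainder 10
11 ÷ 10 → quotient 1, remainder 1
10 ÷ 1 → quotient 10, remainder 0

[66; 2, 53, 10, 2, 1, 1, 10]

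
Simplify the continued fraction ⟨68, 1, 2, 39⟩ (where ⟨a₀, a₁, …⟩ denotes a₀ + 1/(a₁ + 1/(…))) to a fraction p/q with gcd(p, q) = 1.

8103/118

Collapse the nested fraction from the inside out:
Start with 39.
2 + 1/(39/1) = 2 + 1/39 = 79/39
1 + 1/(79/39) = 1 + 39/79 = 118/79
68 + 1/(118/79) = 68 + 79/118 = 8103/118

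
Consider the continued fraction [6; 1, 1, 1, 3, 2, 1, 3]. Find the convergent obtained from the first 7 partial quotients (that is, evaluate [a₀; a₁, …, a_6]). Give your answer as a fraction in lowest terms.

239/36

Starting at the tail and folding back:
Start with 1.
2 + 1/(1/1) = 2 + 1/1 = 3/1
3 + 1/(3/1) = 3 + 1/3 = 10/3
1 + 1/(10/3) = 1 + 3/10 = 13/10
1 + 1/(13/10) = 1 + 10/13 = 23/13
1 + 1/(23/13) = 1 + 13/23 = 36/23
6 + 1/(36/23) = 6 + 23/36 = 239/36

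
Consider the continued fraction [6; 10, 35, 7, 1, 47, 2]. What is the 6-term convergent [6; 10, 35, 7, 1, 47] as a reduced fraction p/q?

822931/134913

a_0 = 6: 6/1
a_1 = 10: 61/10
a_2 = 35: 2141/351
a_3 = 7: 15048/2467
a_4 = 1: 17189/2818
a_5 = 47: 822931/134913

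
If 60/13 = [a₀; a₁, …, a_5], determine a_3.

1

60 ÷ 13 → quotient 4, remainder 8
13 ÷ 8 → quotient 1, remainder 5
8 ÷ 5 → quotient 1, remainder 3
5 ÷ 3 → quotient 1, remainder 2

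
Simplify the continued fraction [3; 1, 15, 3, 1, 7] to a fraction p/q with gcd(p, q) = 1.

Start with 7.
1 + 1/(7/1) = 1 + 1/7 = 8/7
3 + 1/(8/7) = 3 + 7/8 = 31/8
15 + 1/(31/8) = 15 + 8/31 = 473/31
1 + 1/(473/31) = 1 + 31/473 = 504/473
3 + 1/(504/473) = 3 + 473/504 = 1985/504

1985/504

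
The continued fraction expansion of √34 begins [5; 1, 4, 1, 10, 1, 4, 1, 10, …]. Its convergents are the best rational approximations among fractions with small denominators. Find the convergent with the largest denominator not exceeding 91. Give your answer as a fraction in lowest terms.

414/71

a_0 = 5: 5/1  (≤ bound)
a_1 = 1: 6/1  (≤ bound)
a_2 = 4: 29/5  (≤ bound)
a_3 = 1: 35/6  (≤ bound)
a_4 = 10: 379/65  (≤ bound)
a_5 = 1: 414/71  (≤ bound)
a_6 = 4: 2035/349  (> 91, stop)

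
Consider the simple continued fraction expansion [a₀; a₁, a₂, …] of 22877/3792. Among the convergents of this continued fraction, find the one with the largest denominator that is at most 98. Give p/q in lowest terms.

a_0 = 6: 6/1  (≤ bound)
a_1 = 30: 181/30  (≤ bound)
a_2 = 2: 368/61  (≤ bound)
a_3 = 1: 549/91  (≤ bound)
a_4 = 41: 22877/3792  (> 98, stop)

549/91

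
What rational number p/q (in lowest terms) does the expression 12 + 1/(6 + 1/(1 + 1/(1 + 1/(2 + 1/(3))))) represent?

1361/112

Start with 3.
2 + 1/(3/1) = 2 + 1/3 = 7/3
1 + 1/(7/3) = 1 + 3/7 = 10/7
1 + 1/(10/7) = 1 + 7/10 = 17/10
6 + 1/(17/10) = 6 + 10/17 = 112/17
12 + 1/(112/17) = 12 + 17/112 = 1361/112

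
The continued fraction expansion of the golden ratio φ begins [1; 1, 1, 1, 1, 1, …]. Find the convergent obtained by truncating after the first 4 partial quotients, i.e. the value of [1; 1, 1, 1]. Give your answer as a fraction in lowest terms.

5/3

Collapse the nested fraction from the inside out:
Start with 1.
1 + 1/(1/1) = 1 + 1/1 = 2/1
1 + 1/(2/1) = 1 + 1/2 = 3/2
1 + 1/(3/2) = 1 + 2/3 = 5/3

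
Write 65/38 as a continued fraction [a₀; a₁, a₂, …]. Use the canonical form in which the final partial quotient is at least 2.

[1; 1, 2, 2, 5]

Run the Euclidean algorithm, recording each quotient:
65 = 1·38 + 27, so a_0 = 1
38 = 1·27 + 11, so a_1 = 1
27 = 2·11 + 5, so a_2 = 2
11 = 2·5 + 1, so a_3 = 2
5 = 5·1 + 0, so a_4 = 5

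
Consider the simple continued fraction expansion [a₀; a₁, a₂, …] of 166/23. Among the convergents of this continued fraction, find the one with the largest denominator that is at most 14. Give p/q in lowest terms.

65/9

a_0 = 7: 7/1  (≤ bound)
a_1 = 4: 29/4  (≤ bound)
a_2 = 1: 36/5  (≤ bound)
a_3 = 1: 65/9  (≤ bound)
a_4 = 2: 166/23  (> 14, stop)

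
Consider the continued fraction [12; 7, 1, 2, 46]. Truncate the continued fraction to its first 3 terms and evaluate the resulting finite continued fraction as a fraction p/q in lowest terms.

97/8

Start with 1.
7 + 1/(1/1) = 7 + 1/1 = 8/1
12 + 1/(8/1) = 12 + 1/8 = 97/8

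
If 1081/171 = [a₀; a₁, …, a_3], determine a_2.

9

Apply division with remainder until the remainder is 0:
1081 ÷ 171 → quotient 6, remainder 55
171 ÷ 55 → quotient 3, remainder 6
55 ÷ 6 → quotient 9, remainder 1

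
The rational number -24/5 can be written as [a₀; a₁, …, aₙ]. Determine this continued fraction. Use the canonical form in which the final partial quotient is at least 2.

[-5; 5]

⌊-24/5⌋ = -5, remainder 1
⌊5/1⌋ = 5, remainder 0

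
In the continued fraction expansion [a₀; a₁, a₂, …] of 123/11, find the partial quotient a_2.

⌊123/11⌋ = 11, remainder 2
⌊11/2⌋ = 5, remainder 1
⌊2/1⌋ = 2, remainder 0

2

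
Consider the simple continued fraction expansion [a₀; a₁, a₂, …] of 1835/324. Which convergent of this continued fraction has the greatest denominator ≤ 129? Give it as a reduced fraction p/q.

606/107

List convergents until the denominator exceeds the bound:
a_0 = 5: 5/1  (≤ bound)
a_1 = 1: 6/1  (≤ bound)
a_2 = 1: 11/2  (≤ bound)
a_3 = 1: 17/3  (≤ bound)
a_4 = 35: 606/107  (≤ bound)
a_5 = 3: 1835/324  (> 129, stop)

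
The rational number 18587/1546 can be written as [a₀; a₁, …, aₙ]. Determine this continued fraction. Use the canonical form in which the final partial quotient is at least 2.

[12; 44, 5, 1, 5]

⌊18587/1546⌋ = 12, remainder 35
⌊1546/35⌋ = 44, remainder 6
⌊35/6⌋ = 5, remainder 5
⌊6/5⌋ = 1, remainder 1
⌊5/1⌋ = 5, remainder 0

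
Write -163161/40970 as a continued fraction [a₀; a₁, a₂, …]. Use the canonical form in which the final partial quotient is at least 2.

Run the Euclidean algorithm, recording each quotient:
-163161 = -4·40970 + 719, so a_0 = -4
40970 = 56·719 + 706, so a_1 = 56
719 = 1·706 + 13, so a_2 = 1
706 = 54·13 + 4, so a_3 = 54
13 = 3·4 + 1, so a_4 = 3
4 = 4·1 + 0, so a_5 = 4

[-4; 56, 1, 54, 3, 4]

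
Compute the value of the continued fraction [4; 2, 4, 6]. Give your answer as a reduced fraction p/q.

249/56

Work from the innermost term outward:
Start with 6.
4 + 1/(6/1) = 4 + 1/6 = 25/6
2 + 1/(25/6) = 2 + 6/25 = 56/25
4 + 1/(56/25) = 4 + 25/56 = 249/56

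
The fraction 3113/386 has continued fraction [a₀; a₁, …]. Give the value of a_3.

3

3113 = 8·386 + 25, so a_0 = 8
386 = 15·25 + 11, so a_1 = 15
25 = 2·11 + 3, so a_2 = 2
11 = 3·3 + 2, so a_3 = 3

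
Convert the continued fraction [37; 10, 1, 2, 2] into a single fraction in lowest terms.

2782/75

Compute successive convergents:
a_0 = 37: 37/1
a_1 = 10: 371/10
a_2 = 1: 408/11
a_3 = 2: 1187/32
a_4 = 2: 2782/75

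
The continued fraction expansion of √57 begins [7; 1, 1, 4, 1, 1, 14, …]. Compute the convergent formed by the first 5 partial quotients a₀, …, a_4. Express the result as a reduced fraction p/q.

83/11

Start with 1.
4 + 1/(1/1) = 4 + 1/1 = 5/1
1 + 1/(5/1) = 1 + 1/5 = 6/5
1 + 1/(6/5) = 1 + 5/6 = 11/6
7 + 1/(11/6) = 7 + 6/11 = 83/11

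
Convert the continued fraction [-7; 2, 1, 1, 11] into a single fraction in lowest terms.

-383/58

Start with 11.
1 + 1/(11/1) = 1 + 1/11 = 12/11
1 + 1/(12/11) = 1 + 11/12 = 23/12
2 + 1/(23/12) = 2 + 12/23 = 58/23
-7 + 1/(58/23) = -7 + 23/58 = -383/58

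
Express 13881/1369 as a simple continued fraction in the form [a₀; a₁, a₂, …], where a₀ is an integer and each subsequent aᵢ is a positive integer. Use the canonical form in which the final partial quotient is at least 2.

[10; 7, 5, 1, 31]

⌊13881/1369⌋ = 10, remainder 191
⌊1369/191⌋ = 7, remainder 32
⌊191/32⌋ = 5, remainder 31
⌊32/31⌋ = 1, remainder 1
⌊31/1⌋ = 31, remainder 0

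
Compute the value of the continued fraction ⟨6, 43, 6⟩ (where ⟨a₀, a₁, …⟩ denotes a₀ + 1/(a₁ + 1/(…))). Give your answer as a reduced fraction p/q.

a_0 = 6: 6/1
a_1 = 43: 259/43
a_2 = 6: 1560/259

1560/259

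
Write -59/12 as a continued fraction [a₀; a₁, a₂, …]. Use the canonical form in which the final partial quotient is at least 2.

[-5; 12]

⌊-59/12⌋ = -5, remainder 1
⌊12/1⌋ = 12, remainder 0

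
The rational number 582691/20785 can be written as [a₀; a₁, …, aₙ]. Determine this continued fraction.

582691 = 28·20785 + 711, so a_0 = 28
20785 = 29·711 + 166, so a_1 = 29
711 = 4·166 + 47, so a_2 = 4
166 = 3·47 + 25, so a_3 = 3
47 = 1·25 + 22, so a_4 = 1
25 = 1·22 + 3, so a_5 = 1
22 = 7·3 + 1, so a_6 = 7
3 = 3·1 + 0, so a_7 = 3

[28; 29, 4, 3, 1, 1, 7, 3]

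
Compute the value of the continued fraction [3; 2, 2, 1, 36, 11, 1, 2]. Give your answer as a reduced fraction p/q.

30907/9016

Starting at the tail and folding back:
Start with 2.
1 + 1/(2/1) = 1 + 1/2 = 3/2
11 + 1/(3/2) = 11 + 2/3 = 35/3
36 + 1/(35/3) = 36 + 3/35 = 1263/35
1 + 1/(1263/35) = 1 + 35/1263 = 1298/1263
2 + 1/(1298/1263) = 2 + 1263/1298 = 3859/1298
2 + 1/(3859/1298) = 2 + 1298/3859 = 9016/3859
3 + 1/(9016/3859) = 3 + 3859/9016 = 30907/9016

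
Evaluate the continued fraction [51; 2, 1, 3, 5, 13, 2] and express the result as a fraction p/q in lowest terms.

Use the convergent recurrence hₖ = aₖ·hₖ₋₁ + hₖ₋₂ (and likewise for the denominators kₖ):
a_0 = 51: 51/1
a_1 = 2: 103/2
a_2 = 1: 154/3
a_3 = 3: 565/11
a_4 = 5: 2979/58
a_5 = 13: 39292/765
a_6 = 2: 81563/1588

81563/1588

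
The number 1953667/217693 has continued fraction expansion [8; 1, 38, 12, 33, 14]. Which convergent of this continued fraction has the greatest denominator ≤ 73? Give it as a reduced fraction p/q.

350/39

List convergents until the denominator exceeds the bound:
a_0 = 8: 8/1  (≤ bound)
a_1 = 1: 9/1  (≤ bound)
a_2 = 38: 350/39  (≤ bound)
a_3 = 12: 4209/469  (> 73, stop)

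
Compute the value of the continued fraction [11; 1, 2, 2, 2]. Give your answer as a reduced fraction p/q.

Start with 2.
2 + 1/(2/1) = 2 + 1/2 = 5/2
2 + 1/(5/2) = 2 + 2/5 = 12/5
1 + 1/(12/5) = 1 + 5/12 = 17/12
11 + 1/(17/12) = 11 + 12/17 = 199/17

199/17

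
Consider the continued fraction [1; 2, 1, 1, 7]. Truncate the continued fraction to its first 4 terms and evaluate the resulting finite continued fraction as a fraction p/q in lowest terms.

7/5

Work from the innermost term outward:
Start with 1.
1 + 1/(1/1) = 1 + 1/1 = 2/1
2 + 1/(2/1) = 2 + 1/2 = 5/2
1 + 1/(5/2) = 1 + 2/5 = 7/5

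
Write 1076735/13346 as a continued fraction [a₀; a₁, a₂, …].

[80; 1, 2, 9, 13, 1, 10, 3]

Apply division with remainder until the remainder is 0:
1076735 ÷ 13346 → quotient 80, remainder 9055
13346 ÷ 9055 → quotient 1, remainder 4291
9055 ÷ 4291 → quotient 2, remainder 473
4291 ÷ 473 → quotient 9, remainder 34
473 ÷ 34 → quotient 13, remainder 31
34 ÷ 31 → quotient 1, remainder 3
31 ÷ 3 → quotient 10, remainder 1
3 ÷ 1 → quotient 3, remainder 0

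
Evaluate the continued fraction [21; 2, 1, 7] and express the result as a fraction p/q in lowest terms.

491/23

Work from the innermost term outward:
Start with 7.
1 + 1/(7/1) = 1 + 1/7 = 8/7
2 + 1/(8/7) = 2 + 7/8 = 23/8
21 + 1/(23/8) = 21 + 8/23 = 491/23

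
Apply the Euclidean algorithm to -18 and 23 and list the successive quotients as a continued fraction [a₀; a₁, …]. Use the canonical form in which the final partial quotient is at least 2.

[-1; 4, 1, 1, 2]

-18 = -1·23 + 5, so a_0 = -1
23 = 4·5 + 3, so a_1 = 4
5 = 1·3 + 2, so a_2 = 1
3 = 1·2 + 1, so a_3 = 1
2 = 2·1 + 0, so a_4 = 2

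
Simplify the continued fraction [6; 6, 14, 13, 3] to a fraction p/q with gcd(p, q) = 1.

21071/3418

Start with 3.
13 + 1/(3/1) = 13 + 1/3 = 40/3
14 + 1/(40/3) = 14 + 3/40 = 563/40
6 + 1/(563/40) = 6 + 40/563 = 3418/563
6 + 1/(3418/563) = 6 + 563/3418 = 21071/3418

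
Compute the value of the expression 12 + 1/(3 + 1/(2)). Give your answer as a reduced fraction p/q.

86/7

Starting at the tail and folding back:
Start with 2.
3 + 1/(2/1) = 3 + 1/2 = 7/2
12 + 1/(7/2) = 12 + 2/7 = 86/7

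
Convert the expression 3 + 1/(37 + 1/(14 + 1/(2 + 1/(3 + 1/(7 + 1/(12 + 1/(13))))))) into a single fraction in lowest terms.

13113174/4332103

a_0 = 3: 3/1
a_1 = 37: 112/37
a_2 = 14: 1571/519
a_3 = 2: 3254/1075
a_4 = 3: 11333/3744
a_5 = 7: 82585/27283
a_6 = 12: 1002353/331140
a_7 = 13: 13113174/4332103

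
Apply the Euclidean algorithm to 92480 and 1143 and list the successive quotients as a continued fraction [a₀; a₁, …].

92480 = 80·1143 + 1040, so a_0 = 80
1143 = 1·1040 + 103, so a_1 = 1
1040 = 10·103 + 10, so a_2 = 10
103 = 10·10 + 3, so a_3 = 10
10 = 3·3 + 1, so a_4 = 3
3 = 3·1 + 0, so a_5 = 3

[80; 1, 10, 10, 3, 3]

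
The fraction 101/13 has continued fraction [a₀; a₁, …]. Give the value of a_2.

101 = 7·13 + 10, so a_0 = 7
13 = 1·10 + 3, so a_1 = 1
10 = 3·3 + 1, so a_2 = 3

3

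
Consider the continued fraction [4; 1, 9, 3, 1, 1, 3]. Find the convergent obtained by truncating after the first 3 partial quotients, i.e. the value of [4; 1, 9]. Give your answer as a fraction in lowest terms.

49/10

Collapse the nested fraction from the inside out:
Start with 9.
1 + 1/(9/1) = 1 + 1/9 = 10/9
4 + 1/(10/9) = 4 + 9/10 = 49/10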